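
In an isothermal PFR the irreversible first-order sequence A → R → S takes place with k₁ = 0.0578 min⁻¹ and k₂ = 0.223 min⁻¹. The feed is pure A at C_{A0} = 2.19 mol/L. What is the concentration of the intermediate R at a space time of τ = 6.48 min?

Solving the coupled first-order balances gives C_R(τ) = [k₁/(k₂−k₁)]·C_{A0}·(e^(−k₁τ) − e^(−k₂τ)).
e^(−k₁τ) = e^(−0.0578×6.48) = e^(−0.3745) = 0.6876; e^(−k₂τ) = e^(−1.445) = 0.2357.
C_R = 0.0578×2.19/(0.223−0.0578) × (0.6876−0.2357) = 0.7662×0.4519 = 0.3462 mol/L.

0.346 mol/L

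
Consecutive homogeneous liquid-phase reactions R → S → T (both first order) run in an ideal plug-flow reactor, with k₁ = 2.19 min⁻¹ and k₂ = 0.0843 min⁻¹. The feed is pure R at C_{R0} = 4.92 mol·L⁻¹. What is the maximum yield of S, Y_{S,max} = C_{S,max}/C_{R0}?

For a first-order series the maximum intermediate yield is C_{S,max}/C_{R0} = (k₁/k₂)^[k₂/(k₂−k₁)].
= (2.19/0.0843)^(0.0843/(0.0843−2.19)) = (25.98)^(-0.04003) = 0.8777.

0.878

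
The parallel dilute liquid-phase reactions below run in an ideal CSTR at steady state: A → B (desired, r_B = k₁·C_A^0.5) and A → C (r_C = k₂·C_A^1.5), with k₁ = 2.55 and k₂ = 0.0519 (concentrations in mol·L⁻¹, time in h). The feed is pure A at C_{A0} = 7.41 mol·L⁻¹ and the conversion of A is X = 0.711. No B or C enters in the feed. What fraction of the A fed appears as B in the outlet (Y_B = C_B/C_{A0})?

Exit C_A = C_{A0}(1−X) = 7.41×0.289 = 2.141 mol·L⁻¹.
In a CSTR the entire volume is at exit conditions, so r_B = 2.55×2.141^0.5 = 3.732 and r_C = 0.0519×2.141^1.5 = 0.1626.
Fraction of consumed A going to B: r_B/(r_B+r_C) = 0.9582.
C_B = 0.9582·C_{A0}·X = 0.9582×7.41×0.711 = 5.05 mol·L⁻¹; Y_B = C_B/C_{A0} = 0.681.

0.681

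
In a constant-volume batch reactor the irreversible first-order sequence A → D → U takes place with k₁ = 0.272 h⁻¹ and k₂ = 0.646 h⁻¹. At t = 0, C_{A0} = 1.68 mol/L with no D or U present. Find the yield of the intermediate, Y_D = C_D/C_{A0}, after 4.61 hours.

For first-order series with pure A initially, C_D(t) = k₁C_{A0}/(k₂−k₁)·(e^(−k₁t) − e^(−k₂t)).
e^(−k₁t) = e^(−0.272×4.61) = e^(−1.254) = 0.2854; e^(−k₂t) = e^(−2.978) = 0.05089.
C_D = 0.272×1.68/(0.646−0.272) × (0.2854−0.05089) = 1.222×0.2345 = 0.2865 mol/L.
Y_D = C_D/C_{A0} = 0.2865/1.68 = 0.171.

0.171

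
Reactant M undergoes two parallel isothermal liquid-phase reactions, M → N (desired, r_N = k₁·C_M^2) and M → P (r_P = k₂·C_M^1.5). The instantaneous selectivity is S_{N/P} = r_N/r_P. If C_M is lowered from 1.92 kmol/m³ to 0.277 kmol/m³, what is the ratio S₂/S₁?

0.380

S_{N/P} = (k₁/k₂)·C_M^0.5, so S₂/S₁ = (C_{M,2}/C_{M,1})^0.5.
= (0.277/1.92)^0.5 = (0.1443)^0.5 = 0.380.
Selectivity toward N falls as C_M falls — high-concentration operation is favoured.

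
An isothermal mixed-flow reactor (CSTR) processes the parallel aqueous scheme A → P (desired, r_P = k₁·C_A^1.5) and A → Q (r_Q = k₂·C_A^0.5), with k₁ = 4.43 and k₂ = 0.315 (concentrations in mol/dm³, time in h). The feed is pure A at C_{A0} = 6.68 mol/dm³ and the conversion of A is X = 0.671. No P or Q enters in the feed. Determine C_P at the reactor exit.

4.34 mol/dm³

Exit C_A = C_{A0}(1−X) = 6.68×0.329 = 2.198 mol/dm³.
In a CSTR the entire volume is at exit conditions, so r_P = 4.43×2.198^1.5 = 14.43 and r_Q = 0.315×2.198^0.5 = 0.4670.
Fraction of consumed A going to P: r_P/(r_P+r_Q) = 0.9687.
C_P = 0.9687·C_{A0}·X = 0.9687×6.68×0.671 = 4.34 mol/dm³.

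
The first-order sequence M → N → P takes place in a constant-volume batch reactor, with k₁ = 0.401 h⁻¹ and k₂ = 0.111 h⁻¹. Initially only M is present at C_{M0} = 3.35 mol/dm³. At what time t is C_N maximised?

4.43 h

The intermediate peaks when r₁ = r₂, i.e. k₁e^(−k₁t) = k₂e^(−k₂t), giving t_opt = ln(k₂/k₁)/(k₂−k₁).
= ln(0.111/0.401)/(0.111−0.401) = ln(0.2768)/-0.2900 = -1.284/-0.2900 = 4.43 h.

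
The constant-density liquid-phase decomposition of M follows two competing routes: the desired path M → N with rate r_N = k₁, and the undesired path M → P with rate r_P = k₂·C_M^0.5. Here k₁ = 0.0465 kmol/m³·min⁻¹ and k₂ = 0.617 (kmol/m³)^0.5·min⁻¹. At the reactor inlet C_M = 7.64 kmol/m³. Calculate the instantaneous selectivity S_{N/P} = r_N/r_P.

S_{N/P} = r_N/r_P = (k₁)/(k₂·C_M^0.5) = (k₁/k₂)·C_M^-0.5.
= (0.0465) / (0.617×7.640^0.5) = 0.04650/1.705 = 0.0273.
The undesired path is higher order in M, so low C_M (CSTR or dilute feed) favours N.

0.0273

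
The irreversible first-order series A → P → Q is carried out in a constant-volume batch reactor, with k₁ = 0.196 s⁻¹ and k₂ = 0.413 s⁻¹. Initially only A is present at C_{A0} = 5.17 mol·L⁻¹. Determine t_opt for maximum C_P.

Setting dC_P/dt = 0 gives t_opt = ln(k₂/k₁)/(k₂−k₁).
= ln(0.413/0.196)/(0.413−0.196) = ln(2.107)/0.2170 = 0.7453/0.2170 = 3.43 s.

3.43 s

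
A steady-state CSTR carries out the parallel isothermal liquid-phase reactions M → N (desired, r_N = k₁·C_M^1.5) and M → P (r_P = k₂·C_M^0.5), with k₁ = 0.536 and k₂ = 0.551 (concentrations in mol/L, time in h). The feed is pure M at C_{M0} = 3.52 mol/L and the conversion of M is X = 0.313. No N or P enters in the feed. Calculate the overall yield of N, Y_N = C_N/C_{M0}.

Exit C_M = C_{M0}(1−X) = 3.52×0.687 = 2.418 mol/L.
A CSTR operates uniformly at the exit composition, giving r_N = 2.016 and r_P = 0.8568 (each k·C_M^n at C_M = 2.418).
Fraction of consumed M going to N: r_N/(r_N+r_P) = 0.7017.
C_N = 0.7017·C_{M0}·X = 0.7017×3.52×0.313 = 0.773 mol/L; Y_N = C_N/C_{M0} = 0.220.

0.220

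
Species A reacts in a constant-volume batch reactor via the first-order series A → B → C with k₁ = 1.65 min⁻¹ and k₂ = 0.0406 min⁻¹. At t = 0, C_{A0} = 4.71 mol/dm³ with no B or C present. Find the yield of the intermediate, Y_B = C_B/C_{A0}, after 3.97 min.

For first-order series with pure A initially, C_B(t) = k₁C_{A0}/(k₂−k₁)·(e^(−k₁t) − e^(−k₂t)).
e^(−k₁t) = e^(−1.65×3.97) = e^(−6.550) = 0.001429; e^(−k₂t) = e^(−0.1612) = 0.8511.
C_B = 1.65×4.71/(0.0406−1.65) × (0.001429−0.8511) = (-4.829)×(-0.8497) = 4.103 mol/dm³.
Y_B = C_B/C_{A0} = 4.103/4.71 = 0.871.

0.871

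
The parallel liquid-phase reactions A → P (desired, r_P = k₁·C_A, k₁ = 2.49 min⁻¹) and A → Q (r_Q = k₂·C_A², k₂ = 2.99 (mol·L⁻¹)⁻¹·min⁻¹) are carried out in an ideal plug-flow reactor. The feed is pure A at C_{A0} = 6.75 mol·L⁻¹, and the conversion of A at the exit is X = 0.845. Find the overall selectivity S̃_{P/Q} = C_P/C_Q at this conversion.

C_A = C_{A0}(1−X) = 1.046 mol·L⁻¹.
Along a PFR/batch, dC_P/dC_A = −r_P/(r_P+r_Q) = −k₁/(k₁+k₂·C_A).
Integrating from C_{A0} to C_A: C_P = (2.49/2.99)·ln[(2.49+2.99·6.75)/(2.49+2.99·1.05)] = 0.8328·ln(22.67/5.618) = 1.162 mol·L⁻¹.
C_Q = (C_{A0}−C_A)−C_P = 4.542 mol·L⁻¹; S̃_{P/Q} = 1.162/4.542 = 0.256.

0.256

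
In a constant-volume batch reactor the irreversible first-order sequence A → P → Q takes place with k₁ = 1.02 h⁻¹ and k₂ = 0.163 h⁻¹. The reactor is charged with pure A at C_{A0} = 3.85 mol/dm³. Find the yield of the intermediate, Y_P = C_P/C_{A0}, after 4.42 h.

0.566

For first-order series with pure A initially, C_P(t) = k₁C_{A0}/(k₂−k₁)·(e^(−k₁t) − e^(−k₂t)).
e^(−k₁t) = e^(−1.02×4.42) = e^(−4.508) = 0.01102; e^(−k₂t) = e^(−0.7205) = 0.4865.
C_P = 1.02×3.85/(0.163−1.02) × (0.01102−0.4865) = (-4.582)×(-0.4755) = 2.179 mol/dm³.
Y_P = C_P/C_{A0} = 2.179/3.85 = 0.566.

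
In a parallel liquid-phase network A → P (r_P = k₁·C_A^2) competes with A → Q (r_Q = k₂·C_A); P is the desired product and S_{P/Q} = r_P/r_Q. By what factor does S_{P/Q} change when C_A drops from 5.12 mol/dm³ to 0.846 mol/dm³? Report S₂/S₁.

0.165

S_{P/Q} = (k₁/k₂)·C_A, so S₂/S₁ = (C_{A,2}/C_{A,1}).
= 0.846/5.12 = 0.165.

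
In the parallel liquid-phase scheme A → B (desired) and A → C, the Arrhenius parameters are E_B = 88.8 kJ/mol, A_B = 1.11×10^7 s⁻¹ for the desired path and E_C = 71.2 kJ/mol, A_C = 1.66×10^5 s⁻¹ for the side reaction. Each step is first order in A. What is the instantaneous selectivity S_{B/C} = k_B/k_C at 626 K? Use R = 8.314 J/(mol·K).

2.27

Since both paths have the same order in A, the concentration cancels and S_{B/C} = k_B/k_C = (A_B/A_C)·exp[(E_C−E_B)/(RT)].
(E_C−E_B)/(RT) = (71.2−88.8)×10³/(8.314×626) = -17600/5205 = -3.382.
k_B/k_C = (1.11×10^7/1.66×10^5)·exp(-3.382) = 66.87 × 0.03399 = 2.27.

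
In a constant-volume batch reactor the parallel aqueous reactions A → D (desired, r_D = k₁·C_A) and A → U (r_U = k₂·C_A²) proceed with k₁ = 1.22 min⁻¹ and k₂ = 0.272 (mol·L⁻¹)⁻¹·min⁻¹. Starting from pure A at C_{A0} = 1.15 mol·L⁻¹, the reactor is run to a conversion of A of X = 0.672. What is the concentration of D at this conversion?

C_A = C_{A0}(1−X) = 0.3772 mol·L⁻¹.
Along a PFR/batch, dC_D/dC_A = −r_D/(r_D+r_U) = −k₁/(k₁+k₂·C_A).
Integrating from C_{A0} to C_A: C_D = (1.22/0.272)·ln[(1.22+0.272·1.15)/(1.22+0.272·0.377)] = 4.485·ln(1.533/1.323) = 0.6616 mol·L⁻¹.

0.662 mol·L⁻¹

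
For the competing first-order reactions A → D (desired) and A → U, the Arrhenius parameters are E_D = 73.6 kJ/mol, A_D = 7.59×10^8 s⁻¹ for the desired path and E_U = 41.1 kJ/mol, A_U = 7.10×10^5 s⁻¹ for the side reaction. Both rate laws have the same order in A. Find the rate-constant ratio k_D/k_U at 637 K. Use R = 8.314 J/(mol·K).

2.31

Since both paths have the same order in A, the concentration cancels and S_{D/U} = k_D/k_U = (A_D/A_U)·exp[(E_U−E_D)/(RT)].
(E_U−E_D)/(RT) = (41.1−73.6)×10³/(8.314×637) = -32500/5296 = -6.137.
k_D/k_U = (7.59×10^8/7.10×10^5)·exp(-6.137) = 1069 × 0.002162 = 2.31.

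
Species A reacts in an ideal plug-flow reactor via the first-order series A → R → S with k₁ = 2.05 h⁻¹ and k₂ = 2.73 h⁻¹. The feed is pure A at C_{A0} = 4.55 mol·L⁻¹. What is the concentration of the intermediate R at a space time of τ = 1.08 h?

Solving the coupled first-order balances gives C_R(τ) = [k₁/(k₂−k₁)]·C_{A0}·(e^(−k₁τ) − e^(−k₂τ)).
e^(−k₁τ) = e^(−2.05×1.08) = e^(−2.214) = 0.1093; e^(−k₂τ) = e^(−2.948) = 0.05242.
C_R = 2.05×4.55/(2.73−2.05) × (0.1093−0.05242) = 13.72×0.05684 = 0.7797 mol·L⁻¹.

0.780 mol·L⁻¹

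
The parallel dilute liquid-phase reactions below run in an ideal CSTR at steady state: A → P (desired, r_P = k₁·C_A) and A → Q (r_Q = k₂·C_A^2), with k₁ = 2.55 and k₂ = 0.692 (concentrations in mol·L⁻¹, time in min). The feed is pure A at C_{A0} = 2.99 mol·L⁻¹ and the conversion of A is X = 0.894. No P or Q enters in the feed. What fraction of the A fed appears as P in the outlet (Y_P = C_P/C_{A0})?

0.823

Exit C_A = C_{A0}(1−X) = 2.99×0.106 = 0.3169 mol·L⁻¹.
Rates in a CSTR are evaluated at the outlet concentration: r_P = 2.55×0.3169 = 0.8082, r_Q = 0.692×0.3169^2 = 0.06951.
Fraction of consumed A going to P: r_P/(r_P+r_Q) = 0.9208.
C_P = 0.9208·C_{A0}·X = 0.9208×2.99×0.894 = 2.46 mol·L⁻¹; Y_P = C_P/C_{A0} = 0.823.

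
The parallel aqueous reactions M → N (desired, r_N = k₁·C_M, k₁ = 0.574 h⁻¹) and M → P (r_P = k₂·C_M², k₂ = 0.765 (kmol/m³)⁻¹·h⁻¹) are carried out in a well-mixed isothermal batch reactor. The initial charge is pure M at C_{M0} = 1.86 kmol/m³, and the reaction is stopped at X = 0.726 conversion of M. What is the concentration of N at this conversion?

C_M = C_{M0}(1−X) = 0.5096 kmol/m³.
Along a PFR/batch, dC_N/dC_M = −r_N/(r_N+r_P) = −k₁/(k₁+k₂·C_M).
Integrating from C_{M0} to C_M: C_N = (0.574/0.765)·ln[(0.574+0.765·1.86)/(0.574+0.765·0.510)] = 0.7503·ln(1.997/0.9639) = 0.5465 kmol/m³.

0.547 kmol/m³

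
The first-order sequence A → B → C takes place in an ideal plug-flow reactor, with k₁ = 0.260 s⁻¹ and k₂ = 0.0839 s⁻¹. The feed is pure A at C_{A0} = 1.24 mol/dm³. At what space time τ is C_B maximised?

6.42 s

The intermediate peaks when r₁ = r₂, i.e. k₁e^(−k₁τ) = k₂e^(−k₂τ), giving τ_opt = ln(k₂/k₁)/(k₂−k₁).
= ln(0.0839/0.260)/(0.0839−0.260) = ln(0.3227)/-0.1761 = -1.131/-0.1761 = 6.42 s.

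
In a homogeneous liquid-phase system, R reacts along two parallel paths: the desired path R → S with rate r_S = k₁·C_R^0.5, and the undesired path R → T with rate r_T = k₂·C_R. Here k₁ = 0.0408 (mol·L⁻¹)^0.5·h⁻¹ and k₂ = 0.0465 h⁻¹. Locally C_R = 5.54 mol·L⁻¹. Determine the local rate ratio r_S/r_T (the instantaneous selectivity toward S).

S_{S/T} = r_S/r_T = (k₁·C_R^0.5)/(k₂·C_R) = (k₁/k₂)·C_R^-0.5.
= (0.0408×5.540^0.5) / (0.0465×5.540) = 0.09603/0.2576 = 0.373.
The undesired path is higher order in R, so low C_R (CSTR or dilute feed) favours S.

0.373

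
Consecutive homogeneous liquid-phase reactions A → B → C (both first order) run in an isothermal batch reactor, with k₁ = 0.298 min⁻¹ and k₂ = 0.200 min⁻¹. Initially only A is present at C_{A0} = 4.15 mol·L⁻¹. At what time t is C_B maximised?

4.07 min

The intermediate peaks when r₁ = r₂, i.e. k₁e^(−k₁t) = k₂e^(−k₂t), giving t_opt = ln(k₂/k₁)/(k₂−k₁).
= ln(0.200/0.298)/(0.200−0.298) = ln(0.6711)/-0.09800 = -0.3988/-0.09800 = 4.07 min.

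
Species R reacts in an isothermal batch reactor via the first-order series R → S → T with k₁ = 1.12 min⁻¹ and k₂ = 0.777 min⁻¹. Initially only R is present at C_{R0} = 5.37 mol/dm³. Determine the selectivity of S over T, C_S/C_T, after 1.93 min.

0.663

The intermediate concentration in a first-order A→B→C sequence is C_S = k₁C_{R0}(e^(−k₁t) − e^(−k₂t))/(k₂−k₁).
e^(−k₁t) = e^(−1.12×1.93) = e^(−2.162) = 0.1151; e^(−k₂t) = e^(−1.500) = 0.2232.
C_S = 1.12×5.37/(0.777−1.12) × (0.1151−0.2232) = (-17.53)×(-0.1081) = 1.895 mol/dm³.
C_R = C_{R0}e^(−k₁t) = 0.6183 mol/dm³, so C_T = C_{R0}−C_R−C_S = 2.857 mol/dm³; C_S/C_T = 0.663.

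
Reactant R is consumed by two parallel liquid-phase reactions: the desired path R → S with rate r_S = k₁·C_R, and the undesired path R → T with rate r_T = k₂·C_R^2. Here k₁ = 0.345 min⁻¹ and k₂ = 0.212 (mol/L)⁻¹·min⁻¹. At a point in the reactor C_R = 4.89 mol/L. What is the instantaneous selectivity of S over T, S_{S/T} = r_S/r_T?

0.333

S_{S/T} = r_S/r_T = (k₁·C_R)/(k₂·C_R^2) = (k₁/k₂)·C_R⁻¹.
= (0.345×4.890) / (0.212×4.890^2) = 1.687/5.069 = 0.333.
The undesired path is higher order in R, so low C_R (CSTR or dilute feed) favours S.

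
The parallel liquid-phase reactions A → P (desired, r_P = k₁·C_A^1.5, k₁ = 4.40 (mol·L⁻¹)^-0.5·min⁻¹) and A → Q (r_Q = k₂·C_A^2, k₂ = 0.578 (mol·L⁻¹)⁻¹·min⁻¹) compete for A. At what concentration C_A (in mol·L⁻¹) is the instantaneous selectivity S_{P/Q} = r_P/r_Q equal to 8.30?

S_{P/Q} = (k₁/k₂)·C_A^-0.5 ⇒ C_A = (S·k₂/k₁)^(-2).
= (8.30×0.578/4.40)^(-2) = (1.090)^(-2) = 0.841 mol·L⁻¹.

0.841 mol·L⁻¹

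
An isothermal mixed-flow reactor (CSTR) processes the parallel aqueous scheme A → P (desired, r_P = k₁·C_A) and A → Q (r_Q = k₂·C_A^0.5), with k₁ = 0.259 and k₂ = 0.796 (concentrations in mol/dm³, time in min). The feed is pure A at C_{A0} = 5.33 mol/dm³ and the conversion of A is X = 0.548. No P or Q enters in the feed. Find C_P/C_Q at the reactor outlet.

0.505

Exit C_A = C_{A0}(1−X) = 5.33×0.452 = 2.409 mol/dm³.
In a CSTR the entire volume is at exit conditions, so r_P = 0.259×2.409 = 0.6240 and r_Q = 0.796×2.409^0.5 = 1.236.
Overall selectivity = C_P/C_Q = r_Pτ/(r_Qτ) = r_P/r_Q = 0.505.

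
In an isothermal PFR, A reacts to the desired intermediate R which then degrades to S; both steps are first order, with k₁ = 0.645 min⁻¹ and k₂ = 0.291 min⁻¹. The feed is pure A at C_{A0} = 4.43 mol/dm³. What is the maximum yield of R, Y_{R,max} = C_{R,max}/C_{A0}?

At the optimum, C_{R,max}/C_{A0} = (k₁/k₂)^[k₂/(k₂−k₁)].
= (0.645/0.291)^(0.291/(0.291−0.645)) = (2.216)^(-0.8220) = 0.5198.

0.520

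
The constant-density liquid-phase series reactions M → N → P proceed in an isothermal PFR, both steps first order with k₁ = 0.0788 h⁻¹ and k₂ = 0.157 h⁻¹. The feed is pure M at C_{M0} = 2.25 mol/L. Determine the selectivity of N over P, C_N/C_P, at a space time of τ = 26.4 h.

0.144

The intermediate concentration in a first-order A→B→C sequence is C_N = k₁C_{M0}(e^(−k₁τ) − e^(−k₂τ))/(k₂−k₁).
e^(−k₁τ) = e^(−0.0788×26.4) = e^(−2.080) = 0.1249; e^(−k₂τ) = e^(−4.145) = 0.01585.
C_N = 0.0788×2.25/(0.157−0.0788) × (0.1249−0.01585) = 2.267×0.1090 = 0.2472 mol/L.
C_M = C_{M0}e^(−k₁τ) = 0.2810 mol/L, so C_P = C_{M0}−C_M−C_N = 1.722 mol/L; C_N/C_P = 0.144.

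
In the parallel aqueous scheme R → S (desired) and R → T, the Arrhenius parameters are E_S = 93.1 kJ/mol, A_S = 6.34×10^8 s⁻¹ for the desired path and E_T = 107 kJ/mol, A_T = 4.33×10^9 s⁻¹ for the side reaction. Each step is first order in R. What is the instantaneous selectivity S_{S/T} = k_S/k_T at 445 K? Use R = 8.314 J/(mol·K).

6.27

With equal orders, S_{S/T} = k_S/k_T = (A_S/A_T)·exp[(E_T−E_S)/(RT)].
(E_T−E_S)/(RT) = (107−93.1)×10³/(8.314×445) = 13900/3700 = 3.757.
k_S/k_T = (6.34×10^8/4.33×10^9)·exp(3.757) = 0.1464 × 42.82 = 6.27.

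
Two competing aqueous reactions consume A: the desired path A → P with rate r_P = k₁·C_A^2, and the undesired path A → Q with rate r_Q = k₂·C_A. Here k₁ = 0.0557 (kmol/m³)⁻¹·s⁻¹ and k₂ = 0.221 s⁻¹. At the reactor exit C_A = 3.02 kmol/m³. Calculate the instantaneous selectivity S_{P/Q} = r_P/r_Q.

S_{P/Q} = r_P/r_Q = (k₁·C_A^2)/(k₂·C_A) = (k₁/k₂)·C_A.
= (0.0557×3.020^2) / (0.221×3.020) = 0.5080/0.6674 = 0.761.
Since the desired path is higher order in A, keeping C_A high (PFR or concentrated feed) favours P.

0.761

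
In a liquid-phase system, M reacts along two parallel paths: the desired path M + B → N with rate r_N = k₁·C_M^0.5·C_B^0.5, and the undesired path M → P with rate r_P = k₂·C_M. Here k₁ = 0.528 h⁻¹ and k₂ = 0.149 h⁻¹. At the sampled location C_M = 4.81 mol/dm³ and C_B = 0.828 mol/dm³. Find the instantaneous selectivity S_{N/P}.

S_{N/P} = r_N/r_P = (k₁·C_M^0.5·C_B^0.5)/(k₂·C_M) = (k₁/k₂)·C_M^-0.5·C_B^0.5.
= (0.528×4.810^0.5×0.8280^0.5) / (0.149×4.810) = 1.054/0.7167 = 1.47.
The undesired path is higher order in M, so low C_M (CSTR or dilute feed) favours N.

1.47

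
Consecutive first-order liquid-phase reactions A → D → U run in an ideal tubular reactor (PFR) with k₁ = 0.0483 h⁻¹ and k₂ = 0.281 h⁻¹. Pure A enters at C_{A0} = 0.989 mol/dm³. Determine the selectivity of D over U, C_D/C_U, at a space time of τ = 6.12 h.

Solving the coupled first-order balances gives C_D(τ) = [k₁/(k₂−k₁)]·C_{A0}·(e^(−k₁τ) − e^(−k₂τ)).
e^(−k₁τ) = e^(−0.0483×6.12) = e^(−0.2956) = 0.7441; e^(−k₂τ) = e^(−1.720) = 0.1791.
C_D = 0.0483×0.989/(0.281−0.0483) × (0.7441−0.1791) = 0.2053×0.5650 = 0.1160 mol/dm³.
C_A = C_{A0}e^(−k₁τ) = 0.7359 mol/dm³, so C_U = C_{A0}−C_A−C_D = 0.1371 mol/dm³; C_D/C_U = 0.846.

0.846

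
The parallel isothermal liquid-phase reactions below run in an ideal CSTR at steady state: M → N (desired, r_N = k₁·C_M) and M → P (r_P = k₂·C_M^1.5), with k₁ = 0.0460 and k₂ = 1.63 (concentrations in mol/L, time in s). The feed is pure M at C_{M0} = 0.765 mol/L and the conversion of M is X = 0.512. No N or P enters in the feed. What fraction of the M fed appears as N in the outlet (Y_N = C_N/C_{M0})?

0.0226

Exit C_M = C_{M0}(1−X) = 0.765×0.488 = 0.3733 mol/L.
A CSTR operates uniformly at the exit composition, giving r_N = 0.01717 and r_P = 0.3718 (each k·C_M^n at C_M = 0.3733).
Fraction of consumed M going to N: r_N/(r_N+r_P) = 0.04415.
C_N = 0.04415·C_{M0}·X = 0.04415×0.765×0.512 = 0.0173 mol/L; Y_N = C_N/C_{M0} = 0.0226.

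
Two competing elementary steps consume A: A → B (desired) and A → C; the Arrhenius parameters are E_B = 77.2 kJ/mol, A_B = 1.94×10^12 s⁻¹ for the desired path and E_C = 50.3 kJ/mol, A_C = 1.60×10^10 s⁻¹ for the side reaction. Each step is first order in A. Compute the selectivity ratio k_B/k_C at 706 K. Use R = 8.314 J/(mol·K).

1.24

k_B/k_C = (A_B/A_C)·exp[−(E_B−E_C)/(RT)] = (A_B/A_C)·exp[(E_C−E_B)/(RT)].
(E_C−E_B)/(RT) = (50.3−77.2)×10³/(8.314×706) = -26900/5870 = -4.583.
k_B/k_C = (1.94×10^12/1.60×10^10)·exp(-4.583) = 121.2 × 0.01023 = 1.24.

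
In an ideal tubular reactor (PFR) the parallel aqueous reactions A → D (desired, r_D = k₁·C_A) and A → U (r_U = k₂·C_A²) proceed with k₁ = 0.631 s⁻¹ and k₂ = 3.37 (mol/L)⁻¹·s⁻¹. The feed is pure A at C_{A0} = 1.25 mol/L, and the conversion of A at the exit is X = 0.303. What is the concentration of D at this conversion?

0.0573 mol/L

C_A = C_{A0}(1−X) = 0.8713 mol/L.
Along a PFR/batch, dC_D/dC_A = −r_D/(r_D+r_U) = −k₁/(k₁+k₂·C_A).
Integrating from C_{A0} to C_A: C_D = (0.631/3.37)·ln[(0.631+3.37·1.25)/(0.631+3.37·0.871)] = 0.1872·ln(4.844/3.567) = 0.05727 mol/L.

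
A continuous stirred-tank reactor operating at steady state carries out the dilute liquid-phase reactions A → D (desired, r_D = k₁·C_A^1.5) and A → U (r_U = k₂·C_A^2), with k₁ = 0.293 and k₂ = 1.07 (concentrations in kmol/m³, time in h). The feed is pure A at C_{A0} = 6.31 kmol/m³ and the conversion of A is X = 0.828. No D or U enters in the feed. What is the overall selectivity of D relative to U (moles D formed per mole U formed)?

Exit C_A = C_{A0}(1−X) = 6.31×0.172 = 1.085 kmol/m³.
Rates in a CSTR are evaluated at the outlet concentration: r_D = 0.293×1.085^1.5 = 0.3313, r_U = 1.07×1.085^2 = 1.260.
Overall selectivity = C_D/C_U = r_Dτ/(r_Uτ) = r_D/r_U = 0.263.

0.263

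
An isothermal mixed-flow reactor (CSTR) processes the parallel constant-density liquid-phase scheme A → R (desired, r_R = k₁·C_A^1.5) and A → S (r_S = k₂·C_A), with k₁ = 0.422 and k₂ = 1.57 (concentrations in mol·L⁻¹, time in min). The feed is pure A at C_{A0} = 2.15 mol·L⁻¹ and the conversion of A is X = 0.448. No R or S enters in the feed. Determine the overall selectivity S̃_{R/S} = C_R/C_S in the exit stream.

Exit C_A = C_{A0}(1−X) = 2.15×0.552 = 1.187 mol·L⁻¹.
In a CSTR the entire volume is at exit conditions, so r_R = 0.422×1.187^1.5 = 0.5456 and r_S = 1.57×1.187 = 1.863.
Overall selectivity = C_R/C_S = r_Rτ/(r_Sτ) = r_R/r_S = 0.293.

0.293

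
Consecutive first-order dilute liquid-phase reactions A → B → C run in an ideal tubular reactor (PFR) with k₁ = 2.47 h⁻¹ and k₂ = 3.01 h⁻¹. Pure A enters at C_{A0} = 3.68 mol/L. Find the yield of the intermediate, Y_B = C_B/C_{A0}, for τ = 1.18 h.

0.117

Solving the coupled first-order balances gives C_B(τ) = [k₁/(k₂−k₁)]·C_{A0}·(e^(−k₁τ) − e^(−k₂τ)).
e^(−k₁τ) = e^(−2.47×1.18) = e^(−2.915) = 0.05423; e^(−k₂τ) = e^(−3.552) = 0.02867.
C_B = 2.47×3.68/(3.01−2.47) × (0.05423−0.02867) = 16.83×0.02555 = 0.4301 mol/L.
Y_B = C_B/C_{A0} = 0.4301/3.68 = 0.117.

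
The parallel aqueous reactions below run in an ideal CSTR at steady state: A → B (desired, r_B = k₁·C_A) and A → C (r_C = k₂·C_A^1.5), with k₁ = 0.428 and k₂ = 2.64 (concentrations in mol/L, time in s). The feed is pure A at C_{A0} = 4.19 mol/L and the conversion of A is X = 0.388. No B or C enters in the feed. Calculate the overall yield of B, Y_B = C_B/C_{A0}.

Exit C_A = C_{A0}(1−X) = 4.19×0.612 = 2.564 mol/L.
In a CSTR the entire volume is at exit conditions, so r_B = 0.428×2.564 = 1.098 and r_C = 2.64×2.564^1.5 = 10.84.
Fraction of consumed A going to B: r_B/(r_B+r_C) = 0.09193.
C_B = 0.09193·C_{A0}·X = 0.09193×4.19×0.388 = 0.149 mol/L; Y_B = C_B/C_{A0} = 0.0357.

0.0357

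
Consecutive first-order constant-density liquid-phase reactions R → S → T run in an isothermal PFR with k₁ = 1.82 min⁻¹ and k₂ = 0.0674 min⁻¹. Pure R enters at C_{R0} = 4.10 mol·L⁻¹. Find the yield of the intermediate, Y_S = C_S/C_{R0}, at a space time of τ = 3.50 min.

Solving the coupled first-order balances gives C_S(τ) = [k₁/(k₂−k₁)]·C_{R0}·(e^(−k₁τ) − e^(−k₂τ)).
e^(−k₁τ) = e^(−1.82×3.50) = e^(−6.370) = 0.001712; e^(−k₂τ) = e^(−0.2359) = 0.7899.
C_S = 1.82×4.10/(0.0674−1.82) × (0.001712−0.7899) = (-4.258)×(-0.7881) = 3.356 mol·L⁻¹.
Y_S = C_S/C_{R0} = 3.356/4.10 = 0.818.

0.818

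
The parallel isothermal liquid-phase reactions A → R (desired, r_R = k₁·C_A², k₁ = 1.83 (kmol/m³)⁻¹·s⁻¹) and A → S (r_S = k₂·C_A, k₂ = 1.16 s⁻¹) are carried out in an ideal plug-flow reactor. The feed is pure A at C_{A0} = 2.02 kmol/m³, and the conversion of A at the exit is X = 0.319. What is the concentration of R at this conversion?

0.468 kmol/m³

C_A = C_{A0}(1−X) = 1.376 kmol/m³.
Along a PFR/batch, dC_S/dC_A = −r_S/(r_R+r_S) = −k₂/(k₂+k₁·C_A).
Integrating from C_{A0} to C_A: C_S = (1.16/1.83)·ln[(1.16+1.83·2.02)/(1.16+1.83·1.38)] = 0.6339·ln(4.857/3.677) = 0.1763 kmol/m³.
Then C_R = (C_{A0}−C_A) − C_S = 0.6444 − 0.1763 = 0.4681 kmol/m³.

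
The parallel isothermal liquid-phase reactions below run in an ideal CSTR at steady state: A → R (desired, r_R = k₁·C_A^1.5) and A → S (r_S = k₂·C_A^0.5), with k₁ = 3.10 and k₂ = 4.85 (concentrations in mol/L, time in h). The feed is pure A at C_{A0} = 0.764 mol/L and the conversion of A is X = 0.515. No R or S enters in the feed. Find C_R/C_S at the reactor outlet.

Exit C_A = C_{A0}(1−X) = 0.764×0.485 = 0.3705 mol/L.
A CSTR operates uniformly at the exit composition, giving r_R = 0.6992 and r_S = 2.952 (each k·C_A^n at C_A = 0.3705).
Overall selectivity = C_R/C_S = r_Rτ/(r_Sτ) = r_R/r_S = 0.237.

0.237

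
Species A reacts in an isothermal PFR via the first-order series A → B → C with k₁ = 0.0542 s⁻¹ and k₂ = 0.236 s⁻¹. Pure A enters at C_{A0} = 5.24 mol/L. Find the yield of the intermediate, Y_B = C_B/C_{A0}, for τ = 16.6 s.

0.115

Solving the coupled first-order balances gives C_B(τ) = [k₁/(k₂−k₁)]·C_{A0}·(e^(−k₁τ) − e^(−k₂τ)).
e^(−k₁τ) = e^(−0.0542×16.6) = e^(−0.8997) = 0.4067; e^(−k₂τ) = e^(−3.918) = 0.01989.
C_B = 0.0542×5.24/(0.236−0.0542) × (0.4067−0.01989) = 1.562×0.3868 = 0.6043 mol/L.
Y_B = C_B/C_{A0} = 0.6043/5.24 = 0.115.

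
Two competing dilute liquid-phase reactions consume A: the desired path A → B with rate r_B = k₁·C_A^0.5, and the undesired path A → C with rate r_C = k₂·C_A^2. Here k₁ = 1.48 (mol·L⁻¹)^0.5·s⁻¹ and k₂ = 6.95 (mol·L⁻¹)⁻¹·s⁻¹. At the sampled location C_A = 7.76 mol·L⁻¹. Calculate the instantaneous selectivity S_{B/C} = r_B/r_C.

0.00985

S_{B/C} = r_B/r_C = (k₁·C_A^0.5)/(k₂·C_A^2) = (k₁/k₂)·C_A^-1.5.
= (1.48×7.760^0.5) / (6.95×7.760^2) = 4.123/418.5 = 0.00985.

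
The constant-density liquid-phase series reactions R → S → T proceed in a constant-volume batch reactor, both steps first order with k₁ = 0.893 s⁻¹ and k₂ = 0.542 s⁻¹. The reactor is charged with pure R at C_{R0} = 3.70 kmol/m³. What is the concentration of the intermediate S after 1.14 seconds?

1.67 kmol/m³

For first-order series with pure R initially, C_S(t) = k₁C_{R0}/(k₂−k₁)·(e^(−k₁t) − e^(−k₂t)).
e^(−k₁t) = e^(−0.893×1.14) = e^(−1.018) = 0.3613; e^(−k₂t) = e^(−0.6179) = 0.5391.
C_S = 0.893×3.70/(0.542−0.893) × (0.3613−0.5391) = (-9.413)×(-0.1778) = 1.673 kmol/m³.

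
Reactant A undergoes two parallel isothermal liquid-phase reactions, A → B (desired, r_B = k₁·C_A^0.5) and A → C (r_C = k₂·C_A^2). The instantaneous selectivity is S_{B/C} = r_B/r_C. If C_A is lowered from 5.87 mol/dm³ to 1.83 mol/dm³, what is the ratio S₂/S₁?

S_{B/C} = (k₁/k₂)·C_A^-1.5, so S₂/S₁ = (C_{A,2}/C_{A,1})^-1.5.
= (1.83/5.87)^(-1.5) = (0.3118)^(-1.5) = 5.74.
Selectivity toward B rises as C_A falls — low-concentration operation is favoured.

5.74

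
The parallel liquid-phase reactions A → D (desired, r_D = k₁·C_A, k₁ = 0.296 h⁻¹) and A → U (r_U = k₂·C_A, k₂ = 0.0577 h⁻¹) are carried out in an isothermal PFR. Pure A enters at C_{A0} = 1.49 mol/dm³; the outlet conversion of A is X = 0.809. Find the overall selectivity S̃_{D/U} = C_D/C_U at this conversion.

5.13

C_A = C_{A0}(1−X) = 0.2846 mol/dm³.
Both paths are first order in A, so the instantaneous fraction to D is constant: dC_D/d(−C_A) = k₁/(k₁+k₂) = 0.8369.
C_D = 0.8369·(C_{A0}−C_A) = 0.8369×1.205 = 1.01 mol/dm³.
C_U = (C_{A0}−C_A)−C_D = 0.1966 mol/dm³; S̃_{D/U} = 1.009/0.1966 = 5.13.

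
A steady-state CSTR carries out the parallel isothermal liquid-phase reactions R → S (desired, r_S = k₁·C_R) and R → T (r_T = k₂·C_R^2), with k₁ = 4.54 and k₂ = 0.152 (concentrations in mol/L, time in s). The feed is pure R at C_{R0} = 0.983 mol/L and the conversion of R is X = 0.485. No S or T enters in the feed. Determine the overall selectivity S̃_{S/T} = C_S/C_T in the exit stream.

Exit C_R = C_{R0}(1−X) = 0.983×0.515 = 0.5062 mol/L.
Rates in a CSTR are evaluated at the outlet concentration: r_S = 4.54×0.5062 = 2.298, r_T = 0.152×0.5062^2 = 0.03896.
Overall selectivity = C_S/C_T = r_Sτ/(r_Tτ) = r_S/r_T = 59.0.

59.0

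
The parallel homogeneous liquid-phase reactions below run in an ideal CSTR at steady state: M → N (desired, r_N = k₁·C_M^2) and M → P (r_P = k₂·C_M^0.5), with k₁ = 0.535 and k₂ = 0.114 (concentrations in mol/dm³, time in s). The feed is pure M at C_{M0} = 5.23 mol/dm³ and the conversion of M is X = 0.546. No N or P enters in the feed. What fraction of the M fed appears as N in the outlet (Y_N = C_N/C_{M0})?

0.516

Exit C_M = C_{M0}(1−X) = 5.23×0.454 = 2.374 mol/dm³.
Rates in a CSTR are evaluated at the outlet concentration: r_N = 0.535×2.374^2 = 3.016, r_P = 0.114×2.374^0.5 = 0.1757.
Fraction of consumed M going to N: r_N/(r_N+r_P) = 0.9450.
C_N = 0.9450·C_{M0}·X = 0.9450×5.23×0.546 = 2.70 mol/dm³; Y_N = C_N/C_{M0} = 0.516.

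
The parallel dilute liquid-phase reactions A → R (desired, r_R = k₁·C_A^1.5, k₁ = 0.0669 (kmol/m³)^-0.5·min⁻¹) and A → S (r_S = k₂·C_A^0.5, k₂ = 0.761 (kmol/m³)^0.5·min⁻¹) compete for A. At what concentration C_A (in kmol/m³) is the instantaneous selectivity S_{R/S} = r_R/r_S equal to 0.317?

S_{R/S} = (k₁/k₂)·C_A ⇒ C_A = S·k₂/k₁.
= 0.317×0.761/0.0669 = 3.61 kmol/m³.

3.61 kmol/m³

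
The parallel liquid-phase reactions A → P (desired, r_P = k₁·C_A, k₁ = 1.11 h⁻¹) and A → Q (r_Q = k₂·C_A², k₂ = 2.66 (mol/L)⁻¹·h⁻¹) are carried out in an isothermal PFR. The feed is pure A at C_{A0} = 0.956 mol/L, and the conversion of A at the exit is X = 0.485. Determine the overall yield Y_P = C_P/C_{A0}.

C_A = C_{A0}(1−X) = 0.4923 mol/L.
Along a PFR/batch, dC_P/dC_A = −r_P/(r_P+r_Q) = −k₁/(k₁+k₂·C_A).
Integrating from C_{A0} to C_A: C_P = (1.11/2.66)·ln[(1.11+2.66·0.956)/(1.11+2.66·0.492)] = 0.4173·ln(3.653/2.420) = 0.1719 mol/L.
Y_P = C_P/C_{A0} = 0.1719/0.956 = 0.180.

0.180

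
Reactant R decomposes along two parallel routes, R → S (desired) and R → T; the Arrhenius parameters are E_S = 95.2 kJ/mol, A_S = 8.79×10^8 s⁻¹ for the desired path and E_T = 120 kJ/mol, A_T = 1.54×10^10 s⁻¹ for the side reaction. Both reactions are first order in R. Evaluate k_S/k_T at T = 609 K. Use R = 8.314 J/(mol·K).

With equal orders, S_{S/T} = k_S/k_T = (A_S/A_T)·exp[(E_T−E_S)/(RT)].
(E_T−E_S)/(RT) = (120−95.2)×10³/(8.314×609) = 24800/5063 = 4.898.
k_S/k_T = (8.79×10^8/1.54×10^10)·exp(4.898) = 0.05708 × 134.0 = 7.65.
Since E_S < E_T, lowering the temperature improves selectivity toward S.

7.65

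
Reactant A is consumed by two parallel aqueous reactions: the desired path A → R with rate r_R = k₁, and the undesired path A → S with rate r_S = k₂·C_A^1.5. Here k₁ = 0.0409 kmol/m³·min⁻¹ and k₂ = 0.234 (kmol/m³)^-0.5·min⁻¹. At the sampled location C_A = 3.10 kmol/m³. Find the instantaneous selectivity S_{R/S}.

0.0320

S_{R/S} = r_R/r_S = (k₁)/(k₂·C_A^1.5) = (k₁/k₂)·C_A^-1.5.
= (0.0409) / (0.234×3.100^1.5) = 0.04090/1.277 = 0.0320.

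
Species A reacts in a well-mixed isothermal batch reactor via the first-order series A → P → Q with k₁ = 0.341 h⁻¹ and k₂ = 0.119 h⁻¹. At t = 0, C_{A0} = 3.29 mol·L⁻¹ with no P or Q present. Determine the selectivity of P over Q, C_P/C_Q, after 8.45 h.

1.02

The intermediate concentration in a first-order A→B→C sequence is C_P = k₁C_{A0}(e^(−k₁t) − e^(−k₂t))/(k₂−k₁).
e^(−k₁t) = e^(−0.341×8.45) = e^(−2.881) = 0.05605; e^(−k₂t) = e^(−1.006) = 0.3658.
C_P = 0.341×3.29/(0.119−0.341) × (0.05605−0.3658) = (-5.054)×(-0.3098) = 1.566 mol·L⁻¹.
C_A = C_{A0}e^(−k₁t) = 0.1844 mol·L⁻¹, so C_Q = C_{A0}−C_A−C_P = 1.540 mol·L⁻¹; C_P/C_Q = 1.02.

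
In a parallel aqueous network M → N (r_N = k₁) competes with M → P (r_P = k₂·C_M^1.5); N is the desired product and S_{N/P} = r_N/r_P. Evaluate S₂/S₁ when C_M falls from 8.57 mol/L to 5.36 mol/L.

2.02

S_{N/P} = (k₁/k₂)·C_M^-1.5, so S₂/S₁ = (C_{M,2}/C_{M,1})^-1.5.
= (5.36/8.57)^(-1.5) = (0.6254)^(-1.5) = 2.02.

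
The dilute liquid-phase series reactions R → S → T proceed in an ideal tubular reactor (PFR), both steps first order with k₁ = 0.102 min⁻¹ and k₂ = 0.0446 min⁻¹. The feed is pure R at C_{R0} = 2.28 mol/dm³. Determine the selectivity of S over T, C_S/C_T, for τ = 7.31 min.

5.11

Solving the coupled first-order balances gives C_S(τ) = [k₁/(k₂−k₁)]·C_{R0}·(e^(−k₁τ) − e^(−k₂τ)).
e^(−k₁τ) = e^(−0.102×7.31) = e^(−0.7456) = 0.4744; e^(−k₂τ) = e^(−0.3260) = 0.7218.
C_S = 0.102×2.28/(0.0446−0.102) × (0.4744−0.7218) = (-4.052)×(-0.2473) = 1.002 mol/dm³.
C_R = C_{R0}e^(−k₁τ) = 1.082 mol/dm³, so C_T = C_{R0}−C_R−C_S = 0.1961 mol/dm³; C_S/C_T = 5.11.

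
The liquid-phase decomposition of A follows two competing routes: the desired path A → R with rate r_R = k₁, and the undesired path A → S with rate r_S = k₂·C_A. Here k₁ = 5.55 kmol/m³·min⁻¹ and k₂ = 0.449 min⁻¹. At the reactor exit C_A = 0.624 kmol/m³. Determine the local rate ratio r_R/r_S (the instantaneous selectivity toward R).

S_{R/S} = r_R/r_S = (k₁)/(k₂·C_A) = (k₁/k₂)·C_A⁻¹.
= (5.55) / (0.449×0.6240) = 5.550/0.2802 = 19.8.
The undesired path is higher order in A, so low C_A (CSTR or dilute feed) favours R.

19.8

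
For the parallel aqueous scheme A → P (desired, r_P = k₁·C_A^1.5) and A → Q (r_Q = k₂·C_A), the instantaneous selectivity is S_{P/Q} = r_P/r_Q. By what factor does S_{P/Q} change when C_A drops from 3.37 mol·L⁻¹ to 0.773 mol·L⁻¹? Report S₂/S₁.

0.479

S_{P/Q} = (k₁/k₂)·C_A^0.5, so S₂/S₁ = (C_{A,2}/C_{A,1})^0.5.
= (0.773/3.37)^0.5 = (0.2294)^0.5 = 0.479.
Selectivity toward P falls as C_A falls — high-concentration operation is favoured.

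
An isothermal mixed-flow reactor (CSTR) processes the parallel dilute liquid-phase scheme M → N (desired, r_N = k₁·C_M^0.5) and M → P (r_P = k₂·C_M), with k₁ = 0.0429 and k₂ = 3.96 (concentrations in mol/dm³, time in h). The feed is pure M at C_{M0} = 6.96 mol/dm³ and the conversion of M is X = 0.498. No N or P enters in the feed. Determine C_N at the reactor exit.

Exit C_M = C_{M0}(1−X) = 6.96×0.502 = 3.494 mol/dm³.
Rates in a CSTR are evaluated at the outlet concentration: r_N = 0.0429×3.494^0.5 = 0.08019, r_P = 3.96×3.494 = 13.84.
Fraction of consumed M going to N: r_N/(r_N+r_P) = 0.005762.
C_N = 0.005762·C_{M0}·X = 0.005762×6.96×0.498 = 0.0200 mol/dm³.

0.0200 mol/dm³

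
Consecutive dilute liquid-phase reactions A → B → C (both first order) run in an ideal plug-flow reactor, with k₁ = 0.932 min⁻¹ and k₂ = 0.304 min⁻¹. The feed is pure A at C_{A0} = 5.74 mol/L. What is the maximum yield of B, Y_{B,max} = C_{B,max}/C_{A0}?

0.581

For a first-order series the maximum intermediate yield is C_{B,max}/C_{A0} = (k₁/k₂)^[k₂/(k₂−k₁)].
= (0.932/0.304)^(0.304/(0.304−0.932)) = (3.066)^(-0.4841) = 0.5814.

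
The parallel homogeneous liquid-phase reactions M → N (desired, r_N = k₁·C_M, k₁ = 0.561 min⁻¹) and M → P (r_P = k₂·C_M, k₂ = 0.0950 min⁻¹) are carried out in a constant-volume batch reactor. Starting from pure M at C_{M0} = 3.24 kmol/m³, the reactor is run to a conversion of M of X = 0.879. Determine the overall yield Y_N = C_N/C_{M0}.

0.752

C_M = C_{M0}(1−X) = 0.3920 kmol/m³.
Both paths are first order in M, so the instantaneous fraction to N is constant: dC_N/d(−C_M) = k₁/(k₁+k₂) = 0.8552.
C_N = 0.8552·(C_{M0}−C_M) = 0.8552×2.848 = 2.44 kmol/m³.
Y_N = C_N/C_{M0} = 2.436/3.24 = 0.752.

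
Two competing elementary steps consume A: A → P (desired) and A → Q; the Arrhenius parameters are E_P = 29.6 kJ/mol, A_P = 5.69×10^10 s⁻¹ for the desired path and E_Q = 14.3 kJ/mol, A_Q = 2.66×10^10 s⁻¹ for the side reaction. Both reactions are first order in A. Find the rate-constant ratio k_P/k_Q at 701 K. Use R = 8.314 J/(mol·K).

Since both paths have the same order in A, the concentration cancels and S_{P/Q} = k_P/k_Q = (A_P/A_Q)·exp[(E_Q−E_P)/(RT)].
(E_Q−E_P)/(RT) = (14.3−29.6)×10³/(8.314×701) = -15300/5828 = -2.625.
k_P/k_Q = (5.69×10^10/2.66×10^10)·exp(-2.625) = 2.139 × 0.07242 = 0.155.
Since E_P > E_Q, raising the temperature improves selectivity toward P.

0.155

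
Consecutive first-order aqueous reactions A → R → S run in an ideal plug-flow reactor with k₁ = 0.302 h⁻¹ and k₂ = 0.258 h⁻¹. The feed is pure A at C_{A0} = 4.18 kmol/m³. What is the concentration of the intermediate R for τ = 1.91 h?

1.41 kmol/m³

Solving the coupled first-order balances gives C_R(τ) = [k₁/(k₂−k₁)]·C_{A0}·(e^(−k₁τ) − e^(−k₂τ)).
e^(−k₁τ) = e^(−0.302×1.91) = e^(−0.5768) = 0.5617; e^(−k₂τ) = e^(−0.4928) = 0.6109.
C_R = 0.302×4.18/(0.258−0.302) × (0.5617−0.6109) = (-28.69)×(-0.04924) = 1.413 kmol/m³.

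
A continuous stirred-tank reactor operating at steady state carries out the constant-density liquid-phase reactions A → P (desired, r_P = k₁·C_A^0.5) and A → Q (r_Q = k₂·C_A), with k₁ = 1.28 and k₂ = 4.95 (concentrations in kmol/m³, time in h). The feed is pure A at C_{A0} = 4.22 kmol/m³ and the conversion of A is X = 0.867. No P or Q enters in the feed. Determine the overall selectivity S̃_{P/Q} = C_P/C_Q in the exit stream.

Exit C_A = C_{A0}(1−X) = 4.22×0.133 = 0.5613 kmol/m³.
In a CSTR the entire volume is at exit conditions, so r_P = 1.28×0.5613^0.5 = 0.9589 and r_Q = 4.95×0.5613 = 2.778.
Overall selectivity = C_P/C_Q = r_Pτ/(r_Qτ) = r_P/r_Q = 0.345.

0.345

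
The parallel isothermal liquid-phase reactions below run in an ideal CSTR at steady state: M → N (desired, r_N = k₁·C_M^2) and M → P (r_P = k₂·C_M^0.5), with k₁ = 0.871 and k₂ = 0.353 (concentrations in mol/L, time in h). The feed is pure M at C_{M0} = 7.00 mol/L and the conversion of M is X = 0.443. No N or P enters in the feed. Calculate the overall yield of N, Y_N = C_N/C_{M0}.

0.421

Exit C_M = C_{M0}(1−X) = 7.00×0.557 = 3.899 mol/L.
A CSTR operates uniformly at the exit composition, giving r_N = 13.24 and r_P = 0.6970 (each k·C_M^n at C_M = 3.899).
Fraction of consumed M going to N: r_N/(r_N+r_P) = 0.9500.
C_N = 0.9500·C_{M0}·X = 0.9500×7.00×0.443 = 2.95 mol/L; Y_N = C_N/C_{M0} = 0.421.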